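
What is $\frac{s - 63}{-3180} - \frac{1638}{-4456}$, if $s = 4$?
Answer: $\frac{170992}{442815} \approx 0.38615$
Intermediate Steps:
$\frac{s - 63}{-3180} - \frac{1638}{-4456} = \frac{4 - 63}{-3180} - \frac{1638}{-4456} = \left(4 - 63\right) \left(- \frac{1}{3180}\right) - - \frac{819}{2228} = \left(-59\right) \left(- \frac{1}{3180}\right) + \frac{819}{2228} = \frac{59}{3180} + \frac{819}{2228} = \frac{170992}{442815}$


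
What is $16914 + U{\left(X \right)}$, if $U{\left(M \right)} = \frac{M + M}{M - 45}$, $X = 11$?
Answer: $\frac{287527}{17} \approx 16913.0$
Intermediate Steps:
$U{\left(M \right)} = \frac{2 M}{-45 + M}$
$16914 + U{\left(X \right)} = 16914 + 2 \cdot 11 \frac{1}{-45 + 11} = 16914 + 2 \cdot 11 \frac{1}{-34} = 16914 + 2 \cdot 11 \left(- \frac{1}{34}\right) = 16914 - \frac{11}{17} = \frac{287527}{17}$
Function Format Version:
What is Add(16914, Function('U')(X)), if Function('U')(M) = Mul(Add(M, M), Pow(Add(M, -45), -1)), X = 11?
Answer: Rational(287527, 17) ≈ 16913.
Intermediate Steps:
Function('U')(M) = Mul(2, M, Pow(Add(-45, M), -1)) (Function('U')(M) = Mul(Mul(2, M), Pow(Add(-45, M), -1)) = Mul(2, M, Pow(Add(-45, M), -1)))
Add(16914, Function('U')(X)) = Add(16914, Mul(2, 11, Pow(Add(-45, 11), -1))) = Add(16914, Mul(2, 11, Pow(-34, -1))) = Add(16914, Mul(2, 11, Rational(-1, 34))) = Add(16914, Rational(-11, 17)) = Rational(287527, 17)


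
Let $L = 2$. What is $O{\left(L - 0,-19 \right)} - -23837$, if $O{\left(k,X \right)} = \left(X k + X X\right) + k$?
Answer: $24162$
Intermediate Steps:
$O{\left(k,X \right)} = k + X^{2} + X k$ ($O{\left(k,X \right)} = \left(X k + X^{2}\right) + k = \left(X^{2} + X k\right) + k = k + X^{2} + X k$)
$O{\left(L - 0,-19 \right)} - -23837 = \left(\left(2 - 0\right) + \left(-19\right)^{2} - 19 \left(2 - 0\right)\right) - -23837 = \left(\left(2 + 0\right) + 361 - 19 \left(2 + 0\right)\right) + 23837 = \left(2 + 361 - 38\right) + 23837 = 325 + 23837 = 24162$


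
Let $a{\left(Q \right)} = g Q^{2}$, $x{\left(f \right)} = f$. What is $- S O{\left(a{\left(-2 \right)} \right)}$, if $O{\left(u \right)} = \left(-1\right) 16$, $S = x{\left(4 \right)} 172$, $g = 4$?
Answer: $11008$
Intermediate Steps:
$S = 688$ ($S = 4 \cdot 172 = 688$)
$a{\left(Q \right)} = 4 Q^{2}$
$O{\left(u \right)} = -16$
$- S O{\left(a{\left(-2 \right)} \right)} = - 688 \left(-16\right) = \left(-1\right) \left(-11008\right) = 11008$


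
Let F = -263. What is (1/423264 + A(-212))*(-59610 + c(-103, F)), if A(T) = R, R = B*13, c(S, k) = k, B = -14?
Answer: 4612259496031/423264 ≈ 1.0897e+7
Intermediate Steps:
R = -182 (R = -14*13 = -182)
A(T) = -182
(1/423264 + A(-212))*(-59610 + c(-103, F)) = (1/423264 - 182)*(-59610 - 263) = (1/423264 - 182)*(-59873) = -77034047/423264*(-59873) = 4612259496031/423264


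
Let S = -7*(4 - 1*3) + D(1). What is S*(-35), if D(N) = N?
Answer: 210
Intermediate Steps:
S = -6 (S = -7*(4 - 1*3) + 1 = -7*(4 - 3) + 1 = -7*1 + 1 = -7 + 1 = -6)
S*(-35) = -6*(-35) = 210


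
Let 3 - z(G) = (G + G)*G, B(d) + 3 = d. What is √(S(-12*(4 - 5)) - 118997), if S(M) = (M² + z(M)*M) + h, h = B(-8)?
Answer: 2*I*√30571 ≈ 349.69*I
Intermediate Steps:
B(d) = -3 + d
z(G) = 3 - 2*G² (z(G) = 3 - (G + G)*G = 3 - 2*G*G = 3 - 2*G²)
h = -11 (h = -3 - 8 = -11)
S(M) = -11 + M² + M*(3 - 2*M²) (S(M) = (M² + (3 - 2*M²)*M) - 11 = (M² + M*(3 - 2*M²)) - 11 = -11 + M² + M*(3 - 2*M²))
√(S(-12*(4 - 5)) - 118997) = √((-11 + (-12*(4 - 5))² - (-12*(4 - 5))*(-3 + 2*(-12*(4 - 5))²)) - 118997) = √((-11 + (-12*(-1))² - (-12*(-1))*(-3 + 2*(-12*(-1))²)) - 118997) = √((-11 + 12² - 1*12*(-3 + 2*12²)) - 118997) = √((-11 + 144 - 1*12*(-3 + 2*144)) - 118997) = √((-11 + 144 - 1*12*(-3 + 288)) - 118997) = √((-11 + 144 - 1*12*285) - 118997) = √((-11 + 144 - 3420) - 118997) = √(-3287 - 118997) = √(-122284) = 2*I*√30571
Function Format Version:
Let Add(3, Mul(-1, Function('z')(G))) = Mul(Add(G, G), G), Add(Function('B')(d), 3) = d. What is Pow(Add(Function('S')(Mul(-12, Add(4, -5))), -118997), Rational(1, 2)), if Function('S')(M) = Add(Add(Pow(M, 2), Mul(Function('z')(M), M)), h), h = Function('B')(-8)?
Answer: Mul(2, I, Pow(30571, Rational(1, 2))) ≈ Mul(349.69, I)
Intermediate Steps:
Function('B')(d) = Add(-3, d)
Function('z')(G) = Add(3, Mul(-2, Pow(G, 2))) (Function('z')(G) = Add(3, Mul(-1, Mul(Add(G, G), G))) = Add(3, Mul(-1, Mul(Mul(2, G), G))) = Add(3, Mul(-1, Mul(2, Pow(G, 2)))) = Add(3, Mul(-2, Pow(G, 2))))
h = -11 (h = Add(-3, -8) = -11)
Function('S')(M) = Add(-11, Pow(M, 2), Mul(M, Add(3, Mul(-2, Pow(M, 2))))) (Function('S')(M) = Add(Add(Pow(M, 2), Mul(Add(3, Mul(-2, Pow(M, 2))), M)), -11) = Add(Add(Pow(M, 2), Mul(M, Add(3, Mul(-2, Pow(M, 2))))), -11) = Add(-11, Pow(M, 2), Mul(M, Add(3, Mul(-2, Pow(M, 2))))))
Pow(Add(Function('S')(Mul(-12, Add(4, -5))), -118997), Rational(1, 2)) = Pow(Add(Add(-11, Pow(Mul(-12, Add(4, -5)), 2), Mul(-1, Mul(-12, Add(4, -5)), Add(-3, Mul(2, Pow(Mul(-12, Add(4, -5)), 2))))), -118997), Rational(1, 2)) = Pow(Add(Add(-11, Pow(Mul(-12, -1), 2), Mul(-1, Mul(-12, -1), Add(-3, Mul(2, Pow(Mul(-12, -1), 2))))), -118997), Rational(1, 2)) = Pow(Add(Add(-11, Pow(12, 2), Mul(-1, 12, Add(-3, Mul(2, Pow(12, 2))))), -118997), Rational(1, 2)) = Pow(Add(Add(-11, 144, Mul(-1, 12, Add(-3, Mul(2, 144)))), -118997), Rational(1, 2)) = Pow(Add(Add(-11, 144, Mul(-1, 12, Add(-3, 288))), -118997), Rational(1, 2)) = Pow(Add(Add(-11, 144, Mul(-1, 12, 285)), -118997), Rational(1, 2)) = Pow(Add(Add(-11, 144, -3420), -118997), Rational(1, 2)) = Pow(Add(-3287, -118997), Rational(1, 2)) = Pow(-122284, Rational(1, 2)) = Mul(2, I, Pow(30571, Rational(1, 2)))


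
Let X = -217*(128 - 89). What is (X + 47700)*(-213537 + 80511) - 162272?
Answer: -5219703434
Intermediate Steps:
X = -8463 (X = -217*39 = -8463)
(X + 47700)*(-213537 + 80511) - 162272 = (-8463 + 47700)*(-213537 + 80511) - 162272 = 39237*(-133026) - 162272 = -5219541162 - 162272 = -5219703434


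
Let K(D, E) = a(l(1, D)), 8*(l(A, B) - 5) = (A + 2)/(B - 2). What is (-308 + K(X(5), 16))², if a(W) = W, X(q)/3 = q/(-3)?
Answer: 288014841/3136 ≈ 91842.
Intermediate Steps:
X(q) = -q (X(q) = 3*(q/(-3)) = 3*(q*(-⅓)) = 3*(-q/3) = -q)
l(A, B) = 5 + (2 + A)/(8*(-2 + B)) (l(A, B) = 5 + ((A + 2)/(B - 2))/8 = 5 + ((2 + A)/(-2 + B))/8 = 5 + (2 + A)/(8*(-2 + B)))
K(D, E) = (-77 + 40*D)/(8*(-2 + D)) (K(D, E) = (-78 + 1 + 40*D)/(8*(-2 + D)) = (-77 + 40*D)/(8*(-2 + D)))
(-308 + K(X(5), 16))² = (-308 + (-77 + 40*(-1*5))/(8*(-2 - 1*5)))² = (-308 + (-77 + 40*(-5))/(8*(-2 - 5)))² = (-308 + (⅛)*(-77 - 200)/(-7))² = (-308 + (⅛)*(-⅐)*(-277))² = (-308 + 277/56)² = (-16971/56)² = 288014841/3136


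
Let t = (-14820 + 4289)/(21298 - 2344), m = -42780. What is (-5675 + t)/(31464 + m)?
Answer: 107574481/214483464 ≈ 0.50155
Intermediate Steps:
t = -10531/18954 ≈ -0.55561
(-5675 + t)/(31464 + m) = (-5675 - 10531/18954)/(31464 - 42780) = -107574481/18954/(-11316) = -107574481/18954*(-1/11316) = 107574481/214483464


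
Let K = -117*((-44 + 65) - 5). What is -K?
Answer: 1872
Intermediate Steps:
K = -1872 (K = -117*(21 - 5) = -117*16 = -1872)
-K = -1*(-1872) = 1872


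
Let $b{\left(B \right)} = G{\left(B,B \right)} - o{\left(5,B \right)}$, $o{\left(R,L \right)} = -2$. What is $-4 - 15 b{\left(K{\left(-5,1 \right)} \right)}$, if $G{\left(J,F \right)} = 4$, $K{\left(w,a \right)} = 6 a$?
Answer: $-94$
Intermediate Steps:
$b{\left(B \right)} = 6$ ($b{\left(B \right)} = 4 - -2 = 4 + 2 = 6$)
$-4 - 15 b{\left(K{\left(-5,1 \right)} \right)} = -4 - 90 = -94$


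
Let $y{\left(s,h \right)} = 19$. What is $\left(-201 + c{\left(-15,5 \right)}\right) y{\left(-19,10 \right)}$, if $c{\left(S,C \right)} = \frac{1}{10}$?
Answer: $- \frac{38171}{10} \approx -3817.1$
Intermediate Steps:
$c{\left(S,C \right)} = \frac{1}{10}$
$\left(-201 + c{\left(-15,5 \right)}\right) y{\left(-19,10 \right)} = \left(-201 + \frac{1}{10}\right) 19 = \left(- \frac{2009}{10}\right) 19 = - \frac{38171}{10}$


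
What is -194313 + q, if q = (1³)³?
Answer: -194312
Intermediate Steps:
q = 1 (q = 1³ = 1)
-194313 + q = -194313 + 1 = -194312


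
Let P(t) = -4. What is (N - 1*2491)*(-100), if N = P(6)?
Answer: 249500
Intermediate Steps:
N = -4
(N - 1*2491)*(-100) = (-4 - 1*2491)*(-100) = (-4 - 2491)*(-100) = -2495*(-100) = 249500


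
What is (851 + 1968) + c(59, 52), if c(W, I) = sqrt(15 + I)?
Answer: 2819 + sqrt(67) ≈ 2827.2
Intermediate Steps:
(851 + 1968) + c(59, 52) = (851 + 1968) + sqrt(15 + 52) = 2819 + sqrt(67)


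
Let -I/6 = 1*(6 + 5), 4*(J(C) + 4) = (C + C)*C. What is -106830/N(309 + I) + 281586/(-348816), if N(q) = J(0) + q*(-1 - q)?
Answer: 214240519/215452016 ≈ 0.99438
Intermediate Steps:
J(C) = -4 + C²/2 (J(C) = -4 + ((C + C)*C)/4 = -4 + ((2*C)*C)/4 = -4 + (2*C²)/4 = -4 + C²/2)
I = -66 (I = -6*(6 + 5) = -6*11 = -66)
N(q) = -4 + q*(-1 - q) (N(q) = (-4 + (½)*0²) + q*(-1 - q) = (-4 + (½)*0) + q*(-1 - q) = (-4 + 0) + q*(-1 - q) = -4 + q*(-1 - q))
-106830/N(309 + I) + 281586/(-348816) = -106830/(-4 - (309 - 66) - (309 - 66)²) + 281586/(-348816) = -106830/(-4 - 1*243 - 1*243²) + 281586*(-1/348816) = -106830/(-4 - 243 - 1*59049) - 46931/58136 = -106830/(-4 - 243 - 59049) - 46931/58136 = -106830/(-59296) - 46931/58136 = -106830*(-1/59296) - 46931/58136 = 53415/29648 - 46931/58136 = 214240519/215452016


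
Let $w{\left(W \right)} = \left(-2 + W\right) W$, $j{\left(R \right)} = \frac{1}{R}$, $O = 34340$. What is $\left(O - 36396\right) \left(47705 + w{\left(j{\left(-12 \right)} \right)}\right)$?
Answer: $- \frac{1765473065}{18} \approx -9.8082 \cdot 10^{7}$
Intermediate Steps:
$w{\left(W \right)} = W \left(-2 + W\right)$
$\left(O - 36396\right) \left(47705 + w{\left(j{\left(-12 \right)} \right)}\right) = \left(34340 - 36396\right) \left(47705 + \frac{-2 + \frac{1}{-12}}{-12}\right) = - 2056 \left(47705 - \frac{-2 - \frac{1}{12}}{12}\right) = - 2056 \left(47705 - - \frac{25}{144}\right) = - 2056 \left(47705 + \frac{25}{144}\right) = \left(-2056\right) \frac{6869545}{144} = - \frac{1765473065}{18}$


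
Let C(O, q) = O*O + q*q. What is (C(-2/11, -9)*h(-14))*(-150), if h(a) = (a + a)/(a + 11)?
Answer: -13727000/121 ≈ -1.1345e+5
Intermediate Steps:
h(a) = 2*a/(11 + a) (h(a) = (2*a)/(11 + a) = 2*a/(11 + a))
C(O, q) = O² + q²
(C(-2/11, -9)*h(-14))*(-150) = (((-2/11)² + (-9)²)*(2*(-14)/(11 - 14)))*(-150) = (((-2*1/11)² + 81)*(2*(-14)/(-3)))*(-150) = (((-2/11)² + 81)*(2*(-14)*(-⅓)))*(-150) = ((4/121 + 81)*(28/3))*(-150) = ((9805/121)*(28/3))*(-150) = (274540/363)*(-150) = -13727000/121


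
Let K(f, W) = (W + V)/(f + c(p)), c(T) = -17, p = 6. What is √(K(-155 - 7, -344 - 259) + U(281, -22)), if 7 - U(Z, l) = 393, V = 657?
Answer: 2*I*√3094373/179 ≈ 19.655*I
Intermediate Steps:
U(Z, l) = -386 (U(Z, l) = 7 - 1*393 = 7 - 393 = -386)
K(f, W) = (657 + W)/(-17 + f) (K(f, W) = (W + 657)/(f - 17) = (657 + W)/(-17 + f))
√(K(-155 - 7, -344 - 259) + U(281, -22)) = √((657 + (-344 - 259))/(-17 + (-155 - 7)) - 386) = √((657 - 603)/(-17 - 162) - 386) = √(54/(-179) - 386) = √(-1/179*54 - 386) = √(-54/179 - 386) = √(-69148/179) = 2*I*√3094373/179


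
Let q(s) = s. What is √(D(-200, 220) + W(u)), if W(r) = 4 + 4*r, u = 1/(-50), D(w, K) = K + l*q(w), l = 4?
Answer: I*√14402/5 ≈ 24.002*I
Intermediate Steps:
D(w, K) = K + 4*w
u = -1/50 ≈ -0.020000
√(D(-200, 220) + W(u)) = √((220 + 4*(-200)) + (4 + 4*(-1/50))) = √((220 - 800) + (4 - 2/25)) = √(-580 + 98/25) = √(-14402/25) = I*√14402/5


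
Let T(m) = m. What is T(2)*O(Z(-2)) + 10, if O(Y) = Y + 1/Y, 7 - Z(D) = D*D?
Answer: 50/3 ≈ 16.667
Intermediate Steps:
Z(D) = 7 - D**2 (Z(D) = 7 - D*D = 7 - D**2)
T(2)*O(Z(-2)) + 10 = 2*((7 - 1*(-2)**2) + 1/(7 - 1*(-2)**2)) + 10 = 2*((7 - 1*4) + 1/(7 - 1*4)) + 10 = 2*((7 - 4) + 1/(7 - 4)) + 10 = 2*(3 + 1/3) + 10 = 2*(10/3) + 10 = 20/3 + 10 = 50/3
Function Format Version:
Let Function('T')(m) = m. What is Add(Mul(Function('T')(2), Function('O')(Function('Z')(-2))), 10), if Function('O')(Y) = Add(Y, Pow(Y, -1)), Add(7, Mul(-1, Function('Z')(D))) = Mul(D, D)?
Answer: Rational(50, 3) ≈ 16.667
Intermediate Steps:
Function('Z')(D) = Add(7, Mul(-1, Pow(D, 2))) (Function('Z')(D) = Add(7, Mul(-1, Mul(D, D))) = Add(7, Mul(-1, Pow(D, 2))))
Add(Mul(Function('T')(2), Function('O')(Function('Z')(-2))), 10) = Add(Mul(2, Add(Add(7, Mul(-1, Pow(-2, 2))), Pow(Add(7, Mul(-1, Pow(-2, 2))), -1))), 10) = Add(Mul(2, Add(Add(7, Mul(-1, 4)), Pow(Add(7, Mul(-1, 4)), -1))), 10) = Add(Mul(2, Add(Add(7, -4), Pow(Add(7, -4), -1))), 10) = Add(Mul(2, Add(3, Pow(3, -1))), 10) = Add(Mul(2, Add(3, Rational(1, 3))), 10) = Add(Mul(2, Rational(10, 3)), 10) = Add(Rational(20, 3), 10) = Rational(50, 3)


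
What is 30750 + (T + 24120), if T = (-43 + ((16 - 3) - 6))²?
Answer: 56166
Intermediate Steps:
T = 1296 (T = (-43 + (13 - 6))² = (-43 + 7)² = (-36)² = 1296)
30750 + (T + 24120) = 30750 + (1296 + 24120) = 30750 + 25416 = 56166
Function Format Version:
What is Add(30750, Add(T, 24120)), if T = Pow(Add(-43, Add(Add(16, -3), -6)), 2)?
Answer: 56166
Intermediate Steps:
T = 1296 (T = Pow(Add(-43, Add(13, -6)), 2) = Pow(Add(-43, 7), 2) = Pow(-36, 2) = 1296)
Add(30750, Add(T, 24120)) = Add(30750, Add(1296, 24120)) = Add(30750, 25416) = 56166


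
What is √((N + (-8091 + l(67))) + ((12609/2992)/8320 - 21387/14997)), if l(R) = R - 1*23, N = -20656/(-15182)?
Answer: 3*I*√779164454281555886284291440890/29520048409280 ≈ 89.705*I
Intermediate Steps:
N = 10328/7591 (N = -20656*(-1/15182) = 10328/7591 ≈ 1.3606)
l(R) = -23 + R (l(R) = R - 23 = -23 + R)
√((N + (-8091 + l(67))) + ((12609/2992)/8320 - 21387/14997)) = √((10328/7591 + (-8091 + (-23 + 67))) + ((12609/2992)/8320 - 21387/14997)) = √((10328/7591 + (-8091 + 44)) + ((12609*(1/2992))*(1/8320) - 21387*1/14997)) = √((10328/7591 - 8047) + ((12609/2992)*(1/8320) - 7129/4999)) = √(-61074449/7591 + (12609/24893440 - 7129/4999)) = √(-61074449/7591 - 177402301369/124442306560) = √(-7601591966310777519/944641549096960) = 3*I*√779164454281555886284291440890/29520048409280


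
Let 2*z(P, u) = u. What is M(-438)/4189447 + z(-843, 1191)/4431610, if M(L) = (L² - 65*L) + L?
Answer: 1953798992097/37131990439340 ≈ 0.052618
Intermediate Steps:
z(P, u) = u/2
M(L) = L² - 64*L
M(-438)/4189447 + z(-843, 1191)/4431610 = -438*(-64 - 438)/4189447 + ((½)*1191)/4431610 = -438*(-502)*(1/4189447) + (1191/2)*(1/4431610) = 219876*(1/4189447) + 1191/8863220 = 219876/4189447 + 1191/8863220 = 1953798992097/37131990439340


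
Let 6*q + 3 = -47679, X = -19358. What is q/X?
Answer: 7947/19358 ≈ 0.41053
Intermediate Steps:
q = -7947 (q = -½ + (⅙)*(-47679) = -½ - 15893/2 = -7947)
q/X = -7947/(-19358) = -7947*(-1/19358) = 7947/19358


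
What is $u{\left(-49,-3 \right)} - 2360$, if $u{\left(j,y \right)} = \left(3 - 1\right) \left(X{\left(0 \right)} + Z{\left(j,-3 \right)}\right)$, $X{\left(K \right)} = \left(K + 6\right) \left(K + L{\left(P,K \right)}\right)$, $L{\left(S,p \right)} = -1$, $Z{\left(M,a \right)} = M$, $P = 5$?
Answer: $-2470$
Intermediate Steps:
$X{\left(K \right)} = \left(-1 + K\right) \left(6 + K\right)$ ($X{\left(K \right)} = \left(K + 6\right) \left(K - 1\right) = \left(6 + K\right) \left(-1 + K\right) = \left(-1 + K\right) \left(6 + K\right)$)
$u{\left(j,y \right)} = -12 + 2 j$ ($u{\left(j,y \right)} = \left(3 - 1\right) \left(\left(-6 + 0^{2} + 5 \cdot 0\right) + j\right) = \left(3 - 1\right) \left(\left(-6 + 0 + 0\right) + j\right) = 2 \left(-6 + j\right) = -12 + 2 j$)
$u{\left(-49,-3 \right)} - 2360 = \left(-12 + 2 \left(-49\right)\right) - 2360 = \left(-12 - 98\right) - 2360 = -110 - 2360 = -2470$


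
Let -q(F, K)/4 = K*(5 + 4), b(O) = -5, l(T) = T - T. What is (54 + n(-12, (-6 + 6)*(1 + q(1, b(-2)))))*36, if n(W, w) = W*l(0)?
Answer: 1944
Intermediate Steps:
l(T) = 0
q(F, K) = -36*K (q(F, K) = -4*K*(5 + 4) = -4*K*9 = -36*K)
n(W, w) = 0 (n(W, w) = W*0 = 0)
(54 + n(-12, (-6 + 6)*(1 + q(1, b(-2)))))*36 = (54 + 0)*36 = 54*36 = 1944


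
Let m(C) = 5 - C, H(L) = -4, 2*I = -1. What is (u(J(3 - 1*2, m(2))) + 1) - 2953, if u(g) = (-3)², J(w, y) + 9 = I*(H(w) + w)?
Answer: -2943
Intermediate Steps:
I = -½ (I = (½)*(-1) = -½ ≈ -0.50000)
J(w, y) = -7 - w/2 (J(w, y) = -9 - (-4 + w)/2 = -9 + (2 - w/2) = -7 - w/2)
u(g) = 9
(u(J(3 - 1*2, m(2))) + 1) - 2953 = (9 + 1) - 2953 = 10 - 2953 = -2943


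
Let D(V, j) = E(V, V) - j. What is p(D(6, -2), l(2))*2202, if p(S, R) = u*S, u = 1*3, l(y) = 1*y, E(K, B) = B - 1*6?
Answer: 13212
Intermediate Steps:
E(K, B) = -6 + B (E(K, B) = B - 6 = -6 + B)
l(y) = y
u = 3
D(V, j) = -6 + V - j (D(V, j) = (-6 + V) - j = -6 + V - j)
p(S, R) = 3*S
p(D(6, -2), l(2))*2202 = (3*(-6 + 6 - 1*(-2)))*2202 = (3*(-6 + 6 + 2))*2202 = (3*2)*2202 = 6*2202 = 13212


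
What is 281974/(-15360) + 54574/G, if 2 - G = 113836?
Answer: -8234121239/437122560 ≈ -18.837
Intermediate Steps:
G = -113834 (G = 2 - 1*113836 = 2 - 113836 = -113834)
281974/(-15360) + 54574/G = 281974/(-15360) + 54574/(-113834) = 281974*(-1/15360) + 54574*(-1/113834) = -140987/7680 - 27287/56917 = -8234121239/437122560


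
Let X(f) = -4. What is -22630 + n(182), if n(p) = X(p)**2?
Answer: -22614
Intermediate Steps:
n(p) = 16 (n(p) = (-4)**2 = 16)
-22630 + n(182) = -22630 + 16 = -22614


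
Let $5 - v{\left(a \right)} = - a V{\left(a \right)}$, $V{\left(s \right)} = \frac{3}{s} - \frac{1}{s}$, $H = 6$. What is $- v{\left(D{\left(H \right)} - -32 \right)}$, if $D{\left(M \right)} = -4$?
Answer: $-7$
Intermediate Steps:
$V{\left(s \right)} = \frac{2}{s}$
$v{\left(a \right)} = 7$ ($v{\left(a \right)} = 5 - - a \frac{2}{a} = 5 - -2 = 5 + 2 = 7$)
$- v{\left(D{\left(H \right)} - -32 \right)} = \left(-1\right) 7 = -7$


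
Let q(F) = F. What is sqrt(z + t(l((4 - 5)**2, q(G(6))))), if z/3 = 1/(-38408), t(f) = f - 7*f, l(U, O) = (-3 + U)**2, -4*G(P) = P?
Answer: I*sqrt(8851075590)/19204 ≈ 4.899*I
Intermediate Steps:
G(P) = -P/4
t(f) = -6*f
z = -3/38408 (z = 3/(-38408) = 3*(-1/38408) = -3/38408 ≈ -7.8109e-5)
sqrt(z + t(l((4 - 5)**2, q(G(6))))) = sqrt(-3/38408 - 6*(-3 + (4 - 5)**2)**2) = sqrt(-3/38408 - 6*(-3 + (-1)**2)**2) = sqrt(-3/38408 - 6*(-3 + 1)**2) = sqrt(-3/38408 - 6*(-2)**2) = sqrt(-3/38408 - 6*4) = sqrt(-3/38408 - 24) = sqrt(-921795/38408) = I*sqrt(8851075590)/19204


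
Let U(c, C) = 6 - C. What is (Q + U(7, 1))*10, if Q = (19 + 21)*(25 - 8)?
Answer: 6850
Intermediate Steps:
Q = 680 (Q = 40*17 = 680)
(Q + U(7, 1))*10 = (680 + (6 - 1*1))*10 = (680 + (6 - 1))*10 = (680 + 5)*10 = 685*10 = 6850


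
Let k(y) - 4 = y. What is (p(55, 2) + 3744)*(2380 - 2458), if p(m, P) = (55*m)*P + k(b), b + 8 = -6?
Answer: -763152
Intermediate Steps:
b = -14 (b = -8 - 6 = -14)
k(y) = 4 + y
p(m, P) = -10 + 55*P*m (p(m, P) = (55*m)*P + (4 - 14) = 55*P*m - 10 = -10 + 55*P*m)
(p(55, 2) + 3744)*(2380 - 2458) = ((-10 + 55*2*55) + 3744)*(2380 - 2458) = ((-10 + 6050) + 3744)*(-78) = (6040 + 3744)*(-78) = 9784*(-78) = -763152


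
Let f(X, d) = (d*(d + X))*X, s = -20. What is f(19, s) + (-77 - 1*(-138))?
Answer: 441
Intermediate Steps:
f(X, d) = X*d*(X + d) (f(X, d) = (d*(X + d))*X = X*d*(X + d))
f(19, s) + (-77 - 1*(-138)) = 19*(-20)*(19 - 20) + (-77 - 1*(-138)) = 19*(-20)*(-1) + (-77 + 138) = 380 + 61 = 441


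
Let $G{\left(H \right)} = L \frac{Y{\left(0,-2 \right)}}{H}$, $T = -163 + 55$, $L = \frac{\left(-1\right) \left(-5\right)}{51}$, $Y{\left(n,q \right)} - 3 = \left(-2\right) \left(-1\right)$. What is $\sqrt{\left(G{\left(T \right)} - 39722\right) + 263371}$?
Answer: $\frac{\sqrt{20941597339}}{306} \approx 472.92$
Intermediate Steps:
$Y{\left(n,q \right)} = 5$ ($Y{\left(n,q \right)} = 3 - -2 = 3 + 2 = 5$)
$L = \frac{5}{51}$ ($L = 5 \cdot \frac{1}{51} = \frac{5}{51} \approx 0.098039$)
$T = -108$
$G{\left(H \right)} = \frac{25}{51 H}$ ($G{\left(H \right)} = \frac{5 \frac{5}{H}}{51} = \frac{25}{51 H}$)
$\sqrt{\left(G{\left(T \right)} - 39722\right) + 263371} = \sqrt{\left(\frac{25}{51 \left(-108\right)} - 39722\right) + 263371} = \sqrt{\left(\frac{25}{51} \left(- \frac{1}{108}\right) - 39722\right) + 263371} = \sqrt{\left(- \frac{25}{5508} - 39722\right) + 263371} = \sqrt{- \frac{218788801}{5508} + 263371} = \sqrt{\frac{1231858667}{5508}} = \frac{\sqrt{20941597339}}{306}$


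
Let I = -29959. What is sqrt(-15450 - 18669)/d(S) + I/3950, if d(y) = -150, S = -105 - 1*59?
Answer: -29959/3950 - I*sqrt(3791)/50 ≈ -7.5846 - 1.2314*I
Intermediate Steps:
S = -164 (S = -105 - 59 = -164)
sqrt(-15450 - 18669)/d(S) + I/3950 = sqrt(-15450 - 18669)/(-150) - 29959/3950 = sqrt(-34119)*(-1/150) - 29959*1/3950 = (3*I*sqrt(3791))*(-1/150) - 29959/3950 = -I*sqrt(3791)/50 - 29959/3950 = -29959/3950 - I*sqrt(3791)/50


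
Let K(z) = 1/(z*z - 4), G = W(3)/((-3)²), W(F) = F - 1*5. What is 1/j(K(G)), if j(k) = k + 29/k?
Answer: -25920/2976161 ≈ -0.0087092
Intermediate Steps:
W(F) = -5 + F (W(F) = F - 5 = -5 + F)
G = -2/9 (G = (-5 + 3)/((-3)²) = -2/9 ≈ -0.22222)
K(z) = 1/(-4 + z²) (K(z) = 1/(z² - 4) = 1/(-4 + z²))
1/j(K(G)) = 1/(1/(-4 + (-2/9)²) + 29/(1/(-4 + (-2/9)²))) = 1/(1/(-4 + 4/81) + 29/(1/(-4 + 4/81))) = 1/(1/(-320/81) + 29/(1/(-320/81))) = 1/(-81/320 + 29/(-81/320)) = 1/(-81/320 + 29*(-320/81)) = 1/(-81/320 - 9280/81) = 1/(-2976161/25920) = -25920/2976161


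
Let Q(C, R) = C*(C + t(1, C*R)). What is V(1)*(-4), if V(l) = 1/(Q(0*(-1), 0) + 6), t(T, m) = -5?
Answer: -2/3 ≈ -0.66667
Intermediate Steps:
Q(C, R) = C*(-5 + C) (Q(C, R) = C*(C - 5) = C*(-5 + C))
V(l) = 1/6 (V(l) = 1/((0*(-1))*(-5 + 0*(-1)) + 6) = 1/(0*(-5 + 0) + 6) = 1/(0*(-5) + 6) = 1/(0 + 6) = 1/6)
V(1)*(-4) = (1/6)*(-4) = -2/3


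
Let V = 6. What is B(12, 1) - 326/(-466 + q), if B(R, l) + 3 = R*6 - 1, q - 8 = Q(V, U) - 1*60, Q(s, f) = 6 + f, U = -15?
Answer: 36162/527 ≈ 68.619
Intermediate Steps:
q = -61 (q = 8 + ((6 - 15) - 1*60) = 8 + (-9 - 60) = 8 - 69 = -61)
B(R, l) = -4 + 6*R (B(R, l) = -3 + (R*6 - 1) = -3 + (6*R - 1) = -3 + (-1 + 6*R) = -4 + 6*R)
B(12, 1) - 326/(-466 + q) = (-4 + 6*12) - 326/(-466 - 61) = (-4 + 72) - 326/(-527) = 68 - 1/527*(-326) = 68 + 326/527 = 36162/527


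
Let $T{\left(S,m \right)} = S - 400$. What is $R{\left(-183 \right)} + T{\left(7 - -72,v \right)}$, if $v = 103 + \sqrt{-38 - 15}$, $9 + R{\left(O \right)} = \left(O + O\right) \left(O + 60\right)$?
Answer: $44688$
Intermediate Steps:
$R{\left(O \right)} = -9 + 2 O \left(60 + O\right)$ ($R{\left(O \right)} = -9 + \left(O + O\right) \left(O + 60\right) = -9 + 2 O \left(60 + O\right)$)
$v = 103 + i \sqrt{53}$ ($v = 103 + \sqrt{-53} = 103 + i \sqrt{53} \approx 103.0 + 7.2801 i$)
$T{\left(S,m \right)} = -400 + S$
$R{\left(-183 \right)} + T{\left(7 - -72,v \right)} = \left(-9 + 2 \left(-183\right)^{2} + 120 \left(-183\right)\right) + \left(-400 + \left(7 - -72\right)\right) = \left(-9 + 2 \cdot 33489 - 21960\right) + \left(-400 + \left(7 + 72\right)\right) = \left(-9 + 66978 - 21960\right) + \left(-400 + 79\right) = 45009 - 321 = 44688$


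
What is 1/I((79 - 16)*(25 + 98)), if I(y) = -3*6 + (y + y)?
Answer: 1/15480 ≈ 6.4599e-5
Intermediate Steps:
I(y) = -18 + 2*y
1/I((79 - 16)*(25 + 98)) = 1/(-18 + 2*((79 - 16)*(25 + 98))) = 1/(-18 + 2*(63*123)) = 1/(-18 + 2*7749) = 1/(-18 + 15498) = 1/15480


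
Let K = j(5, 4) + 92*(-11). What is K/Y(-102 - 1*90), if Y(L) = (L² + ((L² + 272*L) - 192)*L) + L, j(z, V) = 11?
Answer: -11/33216 ≈ -0.00033117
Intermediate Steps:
K = -1001 (K = 11 + 92*(-11) = 11 - 1012 = -1001)
Y(L) = L + L² + L*(-192 + L² + 272*L) (Y(L) = (L² + (-192 + L² + 272*L)*L) + L = (L² + L*(-192 + L² + 272*L)) + L = L + L² + L*(-192 + L² + 272*L))
K/Y(-102 - 1*90) = -1001*1/((-102 - 1*90)*(-191 + (-102 - 1*90)² + 273*(-102 - 1*90))) = -1001*1/((-102 - 90)*(-191 + (-102 - 90)² + 273*(-102 - 90))) = -1001*(-1/(192*(-191 + (-192)² + 273*(-192)))) = -1001*(-1/(192*(-191 + 36864 - 52416))) = -1001/((-192*(-15743))) = -1001/3022656 = -1001*1/3022656 = -11/33216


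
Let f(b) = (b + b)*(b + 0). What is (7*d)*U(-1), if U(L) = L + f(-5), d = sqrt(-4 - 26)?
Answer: 343*I*sqrt(30) ≈ 1878.7*I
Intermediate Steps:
d = I*sqrt(30) (d = sqrt(-30) = I*sqrt(30) ≈ 5.4772*I)
f(b) = 2*b**2 (f(b) = (2*b)*b = 2*b**2)
U(L) = 50 + L (U(L) = L + 2*(-5)**2 = L + 2*25 = L + 50 = 50 + L)
(7*d)*U(-1) = (7*(I*sqrt(30)))*(50 - 1) = (7*I*sqrt(30))*49 = 343*I*sqrt(30)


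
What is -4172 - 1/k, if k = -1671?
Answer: -6971411/1671 ≈ -4172.0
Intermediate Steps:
-4172 - 1/k = -4172 - 1/(-1671) = -4172 - 1*(-1/1671) = -4172 + 1/1671 = -6971411/1671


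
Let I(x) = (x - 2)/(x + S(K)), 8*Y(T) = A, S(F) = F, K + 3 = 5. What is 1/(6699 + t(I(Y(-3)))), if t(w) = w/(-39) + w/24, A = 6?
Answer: 3432/22990943 ≈ 0.00014928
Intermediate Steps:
K = 2 (K = -3 + 5 = 2)
Y(T) = 3/4 (Y(T) = (1/8)*6 = 3/4)
I(x) = (-2 + x)/(2 + x) (I(x) = (x - 2)/(x + 2) = (-2 + x)/(2 + x))
t(w) = 5*w/312 (t(w) = w*(-1/39) + w*(1/24) = -w/39 + w/24 = 5*w/312)
1/(6699 + t(I(Y(-3)))) = 1/(6699 + 5*((-2 + 3/4)/(2 + 3/4))/312) = 1/(6699 + 5*(-5/4/(11/4))/312) = 1/(6699 + 5*((4/11)*(-5/4))/312) = 1/(6699 + (5/312)*(-5/11)) = 1/(6699 - 25/3432) = 1/(22990943/3432) = 3432/22990943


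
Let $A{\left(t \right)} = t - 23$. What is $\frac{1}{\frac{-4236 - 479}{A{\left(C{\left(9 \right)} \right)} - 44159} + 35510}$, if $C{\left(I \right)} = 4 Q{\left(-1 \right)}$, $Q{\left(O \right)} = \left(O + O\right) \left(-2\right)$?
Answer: $\frac{44166}{1568339375} \approx 2.8161 \cdot 10^{-5}$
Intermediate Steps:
$Q{\left(O \right)} = - 4 O$ ($Q{\left(O \right)} = 2 O \left(-2\right) = - 4 O$)
$C{\left(I \right)} = 16$ ($C{\left(I \right)} = 4 \left(\left(-4\right) \left(-1\right)\right) = 4 \cdot 4 = 16$)
$A{\left(t \right)} = -23 + t$
$\frac{1}{\frac{-4236 - 479}{A{\left(C{\left(9 \right)} \right)} - 44159} + 35510} = \frac{1}{\frac{-4236 - 479}{\left(-23 + 16\right) - 44159} + 35510} = \frac{1}{- \frac{4715}{-7 - 44159} + 35510} = \frac{1}{- \frac{4715}{-44166} + 35510} = \frac{1}{\left(-4715\right) \left(- \frac{1}{44166}\right) + 35510} = \frac{1}{\frac{4715}{44166} + 35510} = \frac{1}{\frac{1568339375}{44166}} = \frac{44166}{1568339375}$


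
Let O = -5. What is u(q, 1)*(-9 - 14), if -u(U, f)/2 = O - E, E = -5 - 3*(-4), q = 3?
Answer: -552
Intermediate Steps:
E = 7 (E = -5 + 12 = 7)
u(U, f) = 24 (u(U, f) = -2*(-5 - 1*7) = -2*(-5 - 7) = -2*(-12) = 24)
u(q, 1)*(-9 - 14) = 24*(-9 - 14) = 24*(-23) = -552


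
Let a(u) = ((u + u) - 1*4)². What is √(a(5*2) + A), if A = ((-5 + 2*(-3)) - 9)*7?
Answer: 2*√29 ≈ 10.770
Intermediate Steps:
A = -140 (A = ((-5 - 6) - 9)*7 = (-11 - 9)*7 = -20*7 = -140)
a(u) = (-4 + 2*u)² (a(u) = (2*u - 4)² = (-4 + 2*u)²)
√(a(5*2) + A) = √(4*(-2 + 5*2)² - 140) = √(4*(-2 + 10)² - 140) = √(4*8² - 140) = √(4*64 - 140) = √(256 - 140) = √116 = 2*√29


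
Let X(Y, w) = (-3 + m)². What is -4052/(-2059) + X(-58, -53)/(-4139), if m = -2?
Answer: 16719753/8522201 ≈ 1.9619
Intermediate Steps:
X(Y, w) = 25 (X(Y, w) = (-3 - 2)² = (-5)² = 25)
-4052/(-2059) + X(-58, -53)/(-4139) = -4052/(-2059) + 25/(-4139) = -4052*(-1/2059) + 25*(-1/4139) = 4052/2059 - 25/4139 = 16719753/8522201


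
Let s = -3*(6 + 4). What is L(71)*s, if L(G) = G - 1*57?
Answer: -420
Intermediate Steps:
L(G) = -57 + G (L(G) = G - 57 = -57 + G)
s = -30 (s = -3*10 = -30)
L(71)*s = (-57 + 71)*(-30) = 14*(-30) = -420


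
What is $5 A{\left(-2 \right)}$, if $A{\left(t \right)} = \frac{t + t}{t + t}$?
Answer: $5$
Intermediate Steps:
$A{\left(t \right)} = 1$ ($A{\left(t \right)} = \frac{2 t}{2 t} = 2 t \frac{1}{2 t} = 1$)
$5 A{\left(-2 \right)} = 5 \cdot 1 = 5$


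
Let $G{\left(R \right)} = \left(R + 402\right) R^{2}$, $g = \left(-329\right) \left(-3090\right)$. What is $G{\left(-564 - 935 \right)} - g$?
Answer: $-2465976707$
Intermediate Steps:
$g = 1016610$
$G{\left(R \right)} = R^{2} \left(402 + R\right)$ ($G{\left(R \right)} = \left(402 + R\right) R^{2} = R^{2} \left(402 + R\right)$)
$G{\left(-564 - 935 \right)} - g = \left(-564 - 935\right)^{2} \left(402 - 1499\right) - 1016610 = \left(-1499\right)^{2} \left(402 - 1499\right) - 1016610 = 2247001 \left(-1097\right) - 1016610 = -2464960097 - 1016610 = -2465976707$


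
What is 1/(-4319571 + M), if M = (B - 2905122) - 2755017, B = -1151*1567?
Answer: -1/11783327 ≈ -8.4866e-8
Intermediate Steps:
B = -1803617
M = -7463756 (M = (-1803617 - 2905122) - 2755017 = -4708739 - 2755017 = -7463756)
1/(-4319571 + M) = 1/(-4319571 - 7463756) = 1/(-11783327) = -1/11783327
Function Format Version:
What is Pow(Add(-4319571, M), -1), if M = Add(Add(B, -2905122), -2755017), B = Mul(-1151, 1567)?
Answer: Rational(-1, 11783327) ≈ -8.4866e-8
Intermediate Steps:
B = -1803617
M = -7463756 (M = Add(Add(-1803617, -2905122), -2755017) = Add(-4708739, -2755017) = -7463756)
Pow(Add(-4319571, M), -1) = Pow(Add(-4319571, -7463756), -1) = Pow(-11783327, -1) = Rational(-1, 11783327)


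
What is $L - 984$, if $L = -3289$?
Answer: $-4273$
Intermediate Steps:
$L - 984 = -3289 - 984 = -4273$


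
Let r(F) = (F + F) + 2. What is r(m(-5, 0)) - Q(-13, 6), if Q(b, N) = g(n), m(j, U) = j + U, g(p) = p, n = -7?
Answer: -1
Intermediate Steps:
m(j, U) = U + j
Q(b, N) = -7
r(F) = 2 + 2*F (r(F) = 2*F + 2 = 2 + 2*F)
r(m(-5, 0)) - Q(-13, 6) = (2 + 2*(0 - 5)) - 1*(-7) = (2 + 2*(-5)) + 7 = (2 - 10) + 7 = -8 + 7 = -1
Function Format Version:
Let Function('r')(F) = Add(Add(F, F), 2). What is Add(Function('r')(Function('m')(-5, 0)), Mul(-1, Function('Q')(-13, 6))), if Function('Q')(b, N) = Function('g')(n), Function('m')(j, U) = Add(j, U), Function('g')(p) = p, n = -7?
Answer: -1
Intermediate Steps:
Function('m')(j, U) = Add(U, j)
Function('Q')(b, N) = -7
Function('r')(F) = Add(2, Mul(2, F)) (Function('r')(F) = Add(Mul(2, F), 2) = Add(2, Mul(2, F)))
Add(Function('r')(Function('m')(-5, 0)), Mul(-1, Function('Q')(-13, 6))) = Add(Add(2, Mul(2, Add(0, -5))), Mul(-1, -7)) = Add(Add(2, Mul(2, -5)), 7) = Add(Add(2, -10), 7) = Add(-8, 7) = -1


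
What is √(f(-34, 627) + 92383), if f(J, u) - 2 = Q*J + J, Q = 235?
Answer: √84361 ≈ 290.45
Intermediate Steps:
f(J, u) = 2 + 236*J (f(J, u) = 2 + (235*J + J) = 2 + 236*J)
√(f(-34, 627) + 92383) = √((2 + 236*(-34)) + 92383) = √((2 - 8024) + 92383) = √(-8022 + 92383) = √84361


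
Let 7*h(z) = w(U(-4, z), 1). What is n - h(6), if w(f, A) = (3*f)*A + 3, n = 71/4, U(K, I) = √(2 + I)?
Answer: 485/28 - 6*√2/7 ≈ 16.109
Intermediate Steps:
n = 71/4 (n = (¼)*71 = 71/4 ≈ 17.750)
w(f, A) = 3 + 3*A*f (w(f, A) = 3*A*f + 3 = 3 + 3*A*f)
h(z) = 3/7 + 3*√(2 + z)/7 (h(z) = (3 + 3*1*√(2 + z))/7 = (3 + 3*√(2 + z))/7 = 3/7 + 3*√(2 + z)/7)
n - h(6) = 71/4 - (3/7 + 3*√(2 + 6)/7) = 71/4 - (3/7 + 3*√8/7) = 71/4 - (3/7 + 3*(2*√2)/7) = 71/4 - (3/7 + 6*√2/7) = 71/4 + (-3/7 - 6*√2/7) = 485/28 - 6*√2/7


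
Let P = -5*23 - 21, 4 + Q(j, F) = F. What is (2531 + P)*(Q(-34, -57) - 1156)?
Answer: -2914715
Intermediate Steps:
Q(j, F) = -4 + F
P = -136 (P = -115 - 21 = -136)
(2531 + P)*(Q(-34, -57) - 1156) = (2531 - 136)*((-4 - 57) - 1156) = 2395*(-61 - 1156) = 2395*(-1217) = -2914715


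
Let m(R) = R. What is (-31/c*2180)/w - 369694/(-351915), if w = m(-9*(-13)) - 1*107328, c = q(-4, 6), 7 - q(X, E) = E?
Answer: 21139226378/12576386355 ≈ 1.6809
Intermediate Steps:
q(X, E) = 7 - E
c = 1 (c = 7 - 1*6 = 7 - 6 = 1)
w = -107211 (w = -9*(-13) - 1*107328 = 117 - 107328 = -107211)
(-31/c*2180)/w - 369694/(-351915) = (-31/1*2180)/(-107211) - 369694/(-351915) = (-31*1*2180)*(-1/107211) - 369694*(-1/351915) = -31*2180*(-1/107211) + 369694/351915 = -67580*(-1/107211) + 369694/351915 = 67580/107211 + 369694/351915 = 21139226378/12576386355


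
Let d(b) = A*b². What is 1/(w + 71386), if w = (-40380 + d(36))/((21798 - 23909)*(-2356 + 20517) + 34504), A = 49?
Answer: 12767789/911441377846 ≈ 1.4008e-5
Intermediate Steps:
d(b) = 49*b²
w = -7708/12767789 (w = (-40380 + 49*36²)/((21798 - 23909)*(-2356 + 20517) + 34504) = (-40380 + 49*1296)/(-2111*18161 + 34504) = (-40380 + 63504)/(-38337871 + 34504) = 23124/(-38303367) = 23124*(-1/38303367) = -7708/12767789 ≈ -0.00060371)
1/(w + 71386) = 1/(-7708/12767789 + 71386) = 1/(911441377846/12767789) = 12767789/911441377846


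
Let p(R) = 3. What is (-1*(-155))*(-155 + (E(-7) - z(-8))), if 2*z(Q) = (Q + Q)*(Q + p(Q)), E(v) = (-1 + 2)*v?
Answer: -31310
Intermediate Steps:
E(v) = v (E(v) = 1*v = v)
z(Q) = Q*(3 + Q) (z(Q) = ((Q + Q)*(Q + 3))/2 = ((2*Q)*(3 + Q))/2 = (2*Q*(3 + Q))/2 = Q*(3 + Q))
(-1*(-155))*(-155 + (E(-7) - z(-8))) = (-1*(-155))*(-155 + (-7 - (-8)*(3 - 8))) = 155*(-155 + (-7 - (-8)*(-5))) = 155*(-155 + (-7 - 1*40)) = 155*(-155 + (-7 - 40)) = 155*(-155 - 47) = 155*(-202) = -31310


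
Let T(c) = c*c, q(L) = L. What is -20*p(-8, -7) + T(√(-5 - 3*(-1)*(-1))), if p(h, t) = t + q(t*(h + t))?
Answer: -1968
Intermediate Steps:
p(h, t) = t + t*(h + t)
T(c) = c²
-20*p(-8, -7) + T(√(-5 - 3*(-1)*(-1))) = -(-140)*(1 - 8 - 7) + (√(-5 - 3*(-1)*(-1)))² = -(-140)*(-14) + (√(-5 + 3*(-1)))² = -20*98 + (√(-5 - 3))² = -1960 + (√(-8))² = -1960 + (2*I*√2)² = -1960 - 8 = -1968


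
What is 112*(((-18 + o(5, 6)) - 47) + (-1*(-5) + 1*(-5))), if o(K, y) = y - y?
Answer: -7280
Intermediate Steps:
o(K, y) = 0
112*(((-18 + o(5, 6)) - 47) + (-1*(-5) + 1*(-5))) = 112*(((-18 + 0) - 47) + (-1*(-5) + 1*(-5))) = 112*((-18 - 47) + (5 - 5)) = 112*(-65 + 0) = 112*(-65) = -7280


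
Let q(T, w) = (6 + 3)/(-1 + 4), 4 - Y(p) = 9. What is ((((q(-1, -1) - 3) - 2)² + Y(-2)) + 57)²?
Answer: 3136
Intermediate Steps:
Y(p) = -5 (Y(p) = 4 - 1*9 = 4 - 9 = -5)
q(T, w) = 3 (q(T, w) = 9/3 = 9*(⅓) = 3)
((((q(-1, -1) - 3) - 2)² + Y(-2)) + 57)² = ((((3 - 3) - 2)² - 5) + 57)² = (((0 - 2)² - 5) + 57)² = (((-2)² - 5) + 57)² = ((4 - 5) + 57)² = (-1 + 57)² = 56² = 3136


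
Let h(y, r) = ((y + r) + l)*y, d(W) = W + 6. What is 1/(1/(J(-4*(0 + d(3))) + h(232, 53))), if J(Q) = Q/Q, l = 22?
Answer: 71225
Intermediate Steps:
d(W) = 6 + W
J(Q) = 1
h(y, r) = y*(22 + r + y) (h(y, r) = ((y + r) + 22)*y = ((r + y) + 22)*y = (22 + r + y)*y = y*(22 + r + y))
1/(1/(J(-4*(0 + d(3))) + h(232, 53))) = 1/(1/(1 + 232*(22 + 53 + 232))) = 1/(1/(1 + 232*307)) = 1/(1/(1 + 71224)) = 1/(1/71225) = 71225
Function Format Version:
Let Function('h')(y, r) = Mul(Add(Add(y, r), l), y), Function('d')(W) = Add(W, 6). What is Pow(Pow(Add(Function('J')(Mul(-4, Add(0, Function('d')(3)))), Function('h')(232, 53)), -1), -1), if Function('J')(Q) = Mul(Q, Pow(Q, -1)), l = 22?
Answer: 71225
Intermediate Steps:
Function('d')(W) = Add(6, W)
Function('J')(Q) = 1
Function('h')(y, r) = Mul(y, Add(22, r, y)) (Function('h')(y, r) = Mul(Add(Add(y, r), 22), y) = Mul(Add(Add(r, y), 22), y) = Mul(Add(22, r, y), y) = Mul(y, Add(22, r, y)))
Pow(Pow(Add(Function('J')(Mul(-4, Add(0, Function('d')(3)))), Function('h')(232, 53)), -1), -1) = Pow(Pow(Add(1, Mul(232, Add(22, 53, 232))), -1), -1) = Pow(Pow(Add(1, Mul(232, 307)), -1), -1) = Pow(Pow(Add(1, 71224), -1), -1) = Pow(Pow(71225, -1), -1) = Pow(Rational(1, 71225), -1) = 71225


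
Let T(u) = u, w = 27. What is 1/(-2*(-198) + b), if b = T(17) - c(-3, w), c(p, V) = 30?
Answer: 1/383 ≈ 0.0026110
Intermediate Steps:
b = -13 (b = 17 - 1*30 = 17 - 30 = -13)
1/(-2*(-198) + b) = 1/(-2*(-198) - 13) = 1/(396 - 13) = 1/383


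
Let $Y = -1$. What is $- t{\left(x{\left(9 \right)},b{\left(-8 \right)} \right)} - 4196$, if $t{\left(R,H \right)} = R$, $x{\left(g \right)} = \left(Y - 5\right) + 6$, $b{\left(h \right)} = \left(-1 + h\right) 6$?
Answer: $-4196$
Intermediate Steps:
$b{\left(h \right)} = -6 + 6 h$
$x{\left(g \right)} = 0$ ($x{\left(g \right)} = \left(-1 - 5\right) + 6 = -6 + 6 = 0$)
$- t{\left(x{\left(9 \right)},b{\left(-8 \right)} \right)} - 4196 = \left(-1\right) 0 - 4196 = 0 - 4196 = -4196$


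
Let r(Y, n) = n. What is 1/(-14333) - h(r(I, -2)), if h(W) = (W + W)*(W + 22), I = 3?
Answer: 1146639/14333 ≈ 80.000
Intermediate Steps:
h(W) = 2*W*(22 + W) (h(W) = (2*W)*(22 + W) = 2*W*(22 + W))
1/(-14333) - h(r(I, -2)) = 1/(-14333) - 2*(-2)*(22 - 2) = -1/14333 - 2*(-2)*20 = -1/14333 - 1*(-80) = -1/14333 + 80 = 1146639/14333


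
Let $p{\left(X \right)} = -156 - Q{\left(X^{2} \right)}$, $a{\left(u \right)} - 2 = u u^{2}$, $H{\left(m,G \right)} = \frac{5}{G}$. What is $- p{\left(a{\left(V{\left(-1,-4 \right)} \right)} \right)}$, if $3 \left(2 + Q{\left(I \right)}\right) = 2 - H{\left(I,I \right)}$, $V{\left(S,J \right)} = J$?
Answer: $\frac{594537}{3844} \approx 154.67$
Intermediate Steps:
$a{\left(u \right)} = 2 + u^{3}$ ($a{\left(u \right)} = 2 + u u^{2} = 2 + u^{3}$)
$Q{\left(I \right)} = - \frac{4}{3} - \frac{5}{3 I}$ ($Q{\left(I \right)} = -2 + \frac{2 - \frac{5}{I}}{3} = -2 + \left(\frac{2}{3} - \frac{5}{3 I}\right) = - \frac{4}{3} - \frac{5}{3 I}$)
$p{\left(X \right)} = -156 - \frac{-5 - 4 X^{2}}{3 X^{2}}$
$- p{\left(a{\left(V{\left(-1,-4 \right)} \right)} \right)} = - (- \frac{464}{3} + \frac{5}{3 \left(2 + \left(-4\right)^{3}\right)^{2}}) = - (- \frac{464}{3} + \frac{5}{3 \left(2 - 64\right)^{2}}) = - (- \frac{464}{3} + \frac{5}{3 \cdot 3844}) = - (- \frac{464}{3} + \frac{5}{3} \cdot \frac{1}{3844}) = - (- \frac{464}{3} + \frac{5}{11532}) = \left(-1\right) \left(- \frac{594537}{3844}\right) = \frac{594537}{3844}$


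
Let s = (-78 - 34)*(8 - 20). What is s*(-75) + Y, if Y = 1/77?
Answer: -7761599/77 ≈ -1.0080e+5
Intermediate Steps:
s = 1344 (s = -112*(-12) = 1344)
Y = 1/77 ≈ 0.012987
s*(-75) + Y = 1344*(-75) + 1/77 = -100800 + 1/77 = -7761599/77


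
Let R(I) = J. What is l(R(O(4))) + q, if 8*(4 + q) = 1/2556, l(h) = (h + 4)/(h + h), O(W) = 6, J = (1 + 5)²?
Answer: -23477/6816 ≈ -3.4444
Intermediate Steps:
J = 36 (J = 6² = 36)
R(I) = 36
l(h) = (4 + h)/(2*h) (l(h) = (4 + h)/((2*h)) = (4 + h)*(1/(2*h)) = (4 + h)/(2*h))
q = -81791/20448 (q = -4 + (⅛)/2556 = -4 + (⅛)*(1/2556) = -4 + 1/20448 = -81791/20448 ≈ -4.0000)
l(R(O(4))) + q = (½)*(4 + 36)/36 - 81791/20448 = (½)*(1/36)*40 - 81791/20448 = 5/9 - 81791/20448 = -23477/6816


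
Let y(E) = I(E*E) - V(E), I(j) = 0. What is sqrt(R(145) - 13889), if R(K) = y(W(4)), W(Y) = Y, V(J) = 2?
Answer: I*sqrt(13891) ≈ 117.86*I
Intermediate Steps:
y(E) = -2 (y(E) = 0 - 1*2 = 0 - 2 = -2)
R(K) = -2
sqrt(R(145) - 13889) = sqrt(-2 - 13889) = sqrt(-13891) = I*sqrt(13891)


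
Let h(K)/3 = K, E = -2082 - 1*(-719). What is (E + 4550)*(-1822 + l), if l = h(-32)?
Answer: -6112666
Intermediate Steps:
E = -1363 (E = -2082 + 719 = -1363)
h(K) = 3*K
l = -96 (l = 3*(-32) = -96)
(E + 4550)*(-1822 + l) = (-1363 + 4550)*(-1822 - 96) = 3187*(-1918) = -6112666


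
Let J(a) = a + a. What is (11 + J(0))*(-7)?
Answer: -77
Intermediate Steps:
J(a) = 2*a
(11 + J(0))*(-7) = (11 + 2*0)*(-7) = (11 + 0)*(-7) = 11*(-7) = -77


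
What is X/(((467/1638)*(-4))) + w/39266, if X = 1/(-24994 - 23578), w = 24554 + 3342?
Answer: 632784506531/890675546984 ≈ 0.71045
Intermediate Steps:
w = 27896
X = -1/48572 (X = 1/(-48572) = -1/48572 ≈ -2.0588e-5)
X/(((467/1638)*(-4))) + w/39266 = -1/(48572*((467/1638)*(-4))) + 27896/39266 = -1/(48572*((467*(1/1638))*(-4))) + 27896*(1/39266) = -1/(48572*((467/1638)*(-4))) + 13948/19633 = -1/(48572*(-934/819)) + 13948/19633 = -1/48572*(-819/934) + 13948/19633 = 819/45366248 + 13948/19633 = 632784506531/890675546984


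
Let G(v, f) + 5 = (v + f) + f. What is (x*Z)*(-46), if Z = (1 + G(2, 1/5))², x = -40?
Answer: 23552/5 ≈ 4710.4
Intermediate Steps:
G(v, f) = -5 + v + 2*f (G(v, f) = -5 + ((v + f) + f) = -5 + ((f + v) + f) = -5 + (v + 2*f) = -5 + v + 2*f)
Z = 64/25 (Z = (1 + (-5 + 2 + 2*(1/5)))² = (1 + (-5 + 2 + 2*(1*(⅕))))² = (1 + (-5 + 2 + 2*(⅕)))² = (1 + (-5 + 2 + ⅖))² = (1 - 13/5)² = (-8/5)² = 64/25 ≈ 2.5600)
(x*Z)*(-46) = -40*64/25*(-46) = -512/5*(-46) = 23552/5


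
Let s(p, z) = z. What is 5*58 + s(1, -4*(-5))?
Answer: 310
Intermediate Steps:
5*58 + s(1, -4*(-5)) = 5*58 - 4*(-5) = 290 + 20 = 310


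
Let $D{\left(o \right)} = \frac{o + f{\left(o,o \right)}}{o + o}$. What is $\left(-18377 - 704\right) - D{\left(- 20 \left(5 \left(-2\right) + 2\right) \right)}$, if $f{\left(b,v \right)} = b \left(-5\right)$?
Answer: $-19079$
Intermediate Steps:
$f{\left(b,v \right)} = - 5 b$
$D{\left(o \right)} = -2$ ($D{\left(o \right)} = \frac{o - 5 o}{o + o} = \frac{\left(-4\right) o}{2 o} = - 4 o \frac{1}{2 o} = -2$)
$\left(-18377 - 704\right) - D{\left(- 20 \left(5 \left(-2\right) + 2\right) \right)} = \left(-18377 - 704\right) - -2 = \left(-18377 - 704\right) + 2 = -19081 + 2 = -19079$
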